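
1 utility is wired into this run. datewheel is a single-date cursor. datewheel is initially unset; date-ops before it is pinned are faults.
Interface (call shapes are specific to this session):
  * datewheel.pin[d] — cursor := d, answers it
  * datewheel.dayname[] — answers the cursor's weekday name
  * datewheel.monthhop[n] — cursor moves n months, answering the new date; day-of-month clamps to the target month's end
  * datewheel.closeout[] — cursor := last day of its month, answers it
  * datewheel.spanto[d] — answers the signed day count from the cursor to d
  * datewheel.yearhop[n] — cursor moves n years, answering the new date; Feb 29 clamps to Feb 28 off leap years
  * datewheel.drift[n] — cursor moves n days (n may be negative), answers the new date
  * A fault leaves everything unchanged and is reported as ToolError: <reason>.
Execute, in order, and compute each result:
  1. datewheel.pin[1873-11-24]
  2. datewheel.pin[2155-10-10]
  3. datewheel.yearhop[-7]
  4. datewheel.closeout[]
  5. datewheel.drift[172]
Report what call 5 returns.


$ datewheel.pin d→1873-11-24
  1873-11-24
$ datewheel.pin d→2155-10-10
  2155-10-10
$ datewheel.yearhop n→-7
  2148-10-10
$ datewheel.closeout
  2148-10-31
$ datewheel.drift n→172
  2149-04-21

Answer: 2149-04-21


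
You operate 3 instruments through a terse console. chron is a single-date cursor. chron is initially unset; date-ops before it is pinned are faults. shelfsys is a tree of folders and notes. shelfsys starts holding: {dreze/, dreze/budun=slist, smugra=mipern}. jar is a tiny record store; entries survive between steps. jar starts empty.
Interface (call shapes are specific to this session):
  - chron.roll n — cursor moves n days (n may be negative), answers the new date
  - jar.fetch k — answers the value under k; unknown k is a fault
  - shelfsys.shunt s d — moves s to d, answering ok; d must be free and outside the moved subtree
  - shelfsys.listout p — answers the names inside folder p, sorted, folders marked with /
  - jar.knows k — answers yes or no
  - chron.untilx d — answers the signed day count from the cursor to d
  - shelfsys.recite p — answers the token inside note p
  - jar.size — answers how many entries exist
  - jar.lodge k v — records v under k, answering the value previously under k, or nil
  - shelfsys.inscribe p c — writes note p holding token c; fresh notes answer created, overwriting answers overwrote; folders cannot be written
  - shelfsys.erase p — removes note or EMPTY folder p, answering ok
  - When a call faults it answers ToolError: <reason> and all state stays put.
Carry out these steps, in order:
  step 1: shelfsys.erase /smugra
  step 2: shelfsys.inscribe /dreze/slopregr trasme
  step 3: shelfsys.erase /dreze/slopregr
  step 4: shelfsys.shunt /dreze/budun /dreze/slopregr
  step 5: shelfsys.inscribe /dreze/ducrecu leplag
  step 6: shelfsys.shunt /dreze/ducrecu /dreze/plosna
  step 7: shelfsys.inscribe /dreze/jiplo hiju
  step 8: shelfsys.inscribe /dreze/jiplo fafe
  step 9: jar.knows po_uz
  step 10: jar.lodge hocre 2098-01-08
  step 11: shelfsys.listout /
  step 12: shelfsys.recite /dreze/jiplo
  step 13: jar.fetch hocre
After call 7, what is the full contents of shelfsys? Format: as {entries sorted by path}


Answer: {dreze/, dreze/jiplo=hiju, dreze/plosna=leplag, dreze/slopregr=slist}

Derivation:
Using erase using p→/smugra, and observe ok.
I use inscribe using p→/dreze/slopregr, c→trasme, which returns created.
Calling erase using p→/dreze/slopregr, and see ok.
Now I run shunt using s→/dreze/budun, d→/dreze/slopregr, giving ok.
I run inscribe using p→/dreze/ducrecu, c→leplag, giving created.
Invoking shunt using s→/dreze/ducrecu, d→/dreze/plosna, — result: ok.
I try inscribe using p→/dreze/jiplo, c→hiju: created.
I try inscribe using p→/dreze/jiplo, c→fafe, yielding overwrote.
I invoke knows using k→po_uz, and get no.
I call lodge using k→hocre, v→2098-01-08: nil.
I try listout using p→/, — result: [dreze/].
Using recite using p→/dreze/jiplo, giving fafe.
I try fetch using k→hocre, — result: 2098-01-08.


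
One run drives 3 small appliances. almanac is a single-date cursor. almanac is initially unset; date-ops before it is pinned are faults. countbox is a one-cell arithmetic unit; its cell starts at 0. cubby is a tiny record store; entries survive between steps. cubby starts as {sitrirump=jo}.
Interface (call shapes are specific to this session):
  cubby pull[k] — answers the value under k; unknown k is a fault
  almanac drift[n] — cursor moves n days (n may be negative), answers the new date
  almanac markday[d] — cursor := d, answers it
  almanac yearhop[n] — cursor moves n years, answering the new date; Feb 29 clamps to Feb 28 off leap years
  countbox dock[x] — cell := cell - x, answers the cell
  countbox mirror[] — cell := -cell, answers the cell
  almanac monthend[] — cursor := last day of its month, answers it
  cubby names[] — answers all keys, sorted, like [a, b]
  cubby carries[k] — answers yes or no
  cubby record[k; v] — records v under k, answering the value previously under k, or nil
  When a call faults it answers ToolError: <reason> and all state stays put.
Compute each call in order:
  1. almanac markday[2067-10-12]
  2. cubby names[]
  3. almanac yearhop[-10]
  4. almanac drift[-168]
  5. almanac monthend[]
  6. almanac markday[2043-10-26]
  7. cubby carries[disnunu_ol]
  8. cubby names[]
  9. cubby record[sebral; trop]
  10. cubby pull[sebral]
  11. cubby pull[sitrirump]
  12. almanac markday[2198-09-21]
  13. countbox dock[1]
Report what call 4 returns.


Answer: 2057-04-27

Derivation:
I call almanac markday with d→2067-10-12, — result: 2067-10-12.
I invoke cubby names, and get [sitrirump].
I use almanac yearhop with n→-10, and observe 2057-10-12.
Using almanac drift with n→-168, and observe 2057-04-27.
Next I call almanac monthend(), and get 2057-04-30.
Now I run almanac markday with d→2043-10-26, and get 2043-10-26.
Next I call cubby carries with k→disnunu_ol: no.
I use cubby names(), which returns [sitrirump].
Invoking cubby record with k→sebral, v→trop: nil.
Using cubby pull with k→sebral, and observe trop.
I invoke cubby pull with k→sitrirump, which returns jo.
Now I run almanac markday with d→2198-09-21, yielding 2198-09-21.
Calling countbox dock with x→1, → -1.


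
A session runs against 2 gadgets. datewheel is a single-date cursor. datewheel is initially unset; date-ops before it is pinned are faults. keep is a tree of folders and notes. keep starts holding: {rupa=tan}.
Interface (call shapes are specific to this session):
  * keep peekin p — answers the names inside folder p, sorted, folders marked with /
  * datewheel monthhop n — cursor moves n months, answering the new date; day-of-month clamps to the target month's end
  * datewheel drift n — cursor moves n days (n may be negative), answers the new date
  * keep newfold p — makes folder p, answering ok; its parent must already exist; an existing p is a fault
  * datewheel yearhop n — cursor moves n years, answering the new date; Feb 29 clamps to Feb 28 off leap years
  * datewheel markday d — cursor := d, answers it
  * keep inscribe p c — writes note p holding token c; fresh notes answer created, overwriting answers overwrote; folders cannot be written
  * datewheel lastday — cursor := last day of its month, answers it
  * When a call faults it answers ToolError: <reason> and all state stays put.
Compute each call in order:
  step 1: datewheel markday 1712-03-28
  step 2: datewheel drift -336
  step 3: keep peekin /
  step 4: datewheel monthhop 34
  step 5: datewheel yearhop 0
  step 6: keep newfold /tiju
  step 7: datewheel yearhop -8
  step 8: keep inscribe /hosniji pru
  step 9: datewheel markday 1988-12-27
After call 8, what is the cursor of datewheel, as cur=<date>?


! 1. datewheel markday(d→1712-03-28) : 1712-03-28
! 2. datewheel drift(n→-336) : 1711-04-27
! 3. keep peekin(p→/) : [rupa]
! 4. datewheel monthhop(n→34) : 1714-02-27
! 5. datewheel yearhop(n→0) : 1714-02-27
! 6. keep newfold(p→/tiju) : ok
! 7. datewheel yearhop(n→-8) : 1706-02-27
! 8. keep inscribe(p→/hosniji, c→pru) : created
! 9. datewheel markday(d→1988-12-27) : 1988-12-27

Answer: cur=1706-02-27


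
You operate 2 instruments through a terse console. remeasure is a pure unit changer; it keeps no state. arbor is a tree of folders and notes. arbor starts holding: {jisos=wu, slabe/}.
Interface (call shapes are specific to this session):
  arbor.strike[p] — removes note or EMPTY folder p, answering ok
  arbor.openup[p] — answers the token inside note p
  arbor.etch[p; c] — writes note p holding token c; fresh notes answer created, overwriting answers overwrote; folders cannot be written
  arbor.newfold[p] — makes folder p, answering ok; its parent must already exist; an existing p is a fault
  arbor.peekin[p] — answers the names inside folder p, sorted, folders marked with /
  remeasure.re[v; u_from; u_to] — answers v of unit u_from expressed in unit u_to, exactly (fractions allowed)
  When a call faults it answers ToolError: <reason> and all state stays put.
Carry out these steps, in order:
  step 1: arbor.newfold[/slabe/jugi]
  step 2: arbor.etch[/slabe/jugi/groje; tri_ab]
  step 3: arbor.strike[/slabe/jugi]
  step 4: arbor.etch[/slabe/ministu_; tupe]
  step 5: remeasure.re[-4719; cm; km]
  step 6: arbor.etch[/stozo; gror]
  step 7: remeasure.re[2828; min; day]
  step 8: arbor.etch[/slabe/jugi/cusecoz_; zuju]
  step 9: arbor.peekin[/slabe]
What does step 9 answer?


Answer: [jugi/, ministu_]

Derivation:
Then arbor.newfold on /slabe/jugi: ok.
I invoke arbor.etch on /slabe/jugi/groje, tri_ab, and observe created.
I call arbor.strike on /slabe/jugi: ToolError: not empty.
Then arbor.etch on /slabe/ministu_, tupe, and observe created.
Invoking remeasure.re on -4719, cm, km, and observe -4719/100000.
I run arbor.etch on /stozo, gror: created.
I call remeasure.re on 2828, min, day, giving 707/360.
Now I run arbor.etch on /slabe/jugi/cusecoz_, zuju, yielding created.
Invoking arbor.peekin on /slabe, → [jugi/, ministu_].


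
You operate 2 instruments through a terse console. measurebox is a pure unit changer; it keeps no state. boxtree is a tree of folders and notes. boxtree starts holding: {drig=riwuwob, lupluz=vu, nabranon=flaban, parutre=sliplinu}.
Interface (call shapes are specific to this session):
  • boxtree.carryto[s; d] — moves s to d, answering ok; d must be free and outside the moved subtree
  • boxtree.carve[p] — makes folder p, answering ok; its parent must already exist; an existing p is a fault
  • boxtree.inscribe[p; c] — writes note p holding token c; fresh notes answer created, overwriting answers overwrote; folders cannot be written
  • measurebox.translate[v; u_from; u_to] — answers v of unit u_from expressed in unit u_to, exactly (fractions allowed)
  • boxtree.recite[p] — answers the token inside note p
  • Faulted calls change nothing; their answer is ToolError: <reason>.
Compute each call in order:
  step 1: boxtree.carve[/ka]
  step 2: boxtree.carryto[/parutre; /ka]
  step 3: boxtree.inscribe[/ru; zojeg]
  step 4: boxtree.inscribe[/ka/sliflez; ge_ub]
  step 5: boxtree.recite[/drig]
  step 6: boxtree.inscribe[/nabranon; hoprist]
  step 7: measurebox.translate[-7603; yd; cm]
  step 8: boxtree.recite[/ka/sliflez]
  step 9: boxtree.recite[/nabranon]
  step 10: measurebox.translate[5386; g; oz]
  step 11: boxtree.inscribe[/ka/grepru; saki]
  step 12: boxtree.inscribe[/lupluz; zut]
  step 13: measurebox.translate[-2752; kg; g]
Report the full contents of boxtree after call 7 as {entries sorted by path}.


Answer: {drig=riwuwob, ka/, ka/sliflez=ge_ub, lupluz=vu, nabranon=hoprist, parutre=sliplinu, ru=zojeg}

Derivation:
~$ boxtree.carve /ka
  ok
~$ boxtree.carryto /parutre /ka
  ToolError: exists
~$ boxtree.inscribe /ru zojeg
  created
~$ boxtree.inscribe /ka/sliflez ge_ub
  created
~$ boxtree.recite /drig
  riwuwob
~$ boxtree.inscribe /nabranon hoprist
  overwrote
~$ measurebox.translate -7603 yd cm
  -17380458/25
~$ boxtree.recite /ka/sliflez
  ge_ub
~$ boxtree.recite /nabranon
  hoprist
~$ measurebox.translate 5386 g oz
  8617600000/45359237
~$ boxtree.inscribe /ka/grepru saki
  created
~$ boxtree.inscribe /lupluz zut
  overwrote
~$ measurebox.translate -2752 kg g
  -2752000


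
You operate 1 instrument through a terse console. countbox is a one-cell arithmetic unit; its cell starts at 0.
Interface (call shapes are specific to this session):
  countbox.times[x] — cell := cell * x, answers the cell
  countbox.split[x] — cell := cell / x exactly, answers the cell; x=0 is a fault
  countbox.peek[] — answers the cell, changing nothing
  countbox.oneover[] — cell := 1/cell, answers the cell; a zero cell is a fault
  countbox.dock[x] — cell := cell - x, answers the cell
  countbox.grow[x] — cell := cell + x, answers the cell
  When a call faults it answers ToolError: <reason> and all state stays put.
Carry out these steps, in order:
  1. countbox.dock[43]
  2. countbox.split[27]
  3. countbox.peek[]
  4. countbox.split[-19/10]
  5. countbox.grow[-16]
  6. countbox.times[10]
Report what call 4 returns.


Answer: 430/513

Derivation:
Calling countbox.dock(x→43), yielding -43.
I run countbox.split(x→27), and see -43/27.
Using countbox.peek, → -43/27.
I run countbox.split(x→-19/10), and get 430/513.
Invoking countbox.grow(x→-16), giving -7778/513.
Next I call countbox.times(x→10), and see -77780/513.


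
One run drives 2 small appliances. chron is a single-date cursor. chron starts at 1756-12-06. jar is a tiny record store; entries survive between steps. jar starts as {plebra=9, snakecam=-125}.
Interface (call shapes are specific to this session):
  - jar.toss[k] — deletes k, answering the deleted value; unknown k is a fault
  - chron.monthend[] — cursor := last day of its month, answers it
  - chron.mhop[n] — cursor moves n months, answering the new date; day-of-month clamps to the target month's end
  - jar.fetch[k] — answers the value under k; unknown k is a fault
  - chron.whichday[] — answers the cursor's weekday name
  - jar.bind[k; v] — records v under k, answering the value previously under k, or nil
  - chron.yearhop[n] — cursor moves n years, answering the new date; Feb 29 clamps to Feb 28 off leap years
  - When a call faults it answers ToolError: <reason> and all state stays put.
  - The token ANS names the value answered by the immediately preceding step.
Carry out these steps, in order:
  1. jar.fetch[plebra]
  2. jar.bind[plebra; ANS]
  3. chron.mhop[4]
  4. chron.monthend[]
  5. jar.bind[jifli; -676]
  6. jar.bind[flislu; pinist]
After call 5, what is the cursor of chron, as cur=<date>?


Answer: cur=1757-04-30

Derivation:
Act: jar.fetch[k=plebra]
Obs: 9
Act: jar.bind[k=plebra; v=ANS]
Obs: 9
Act: chron.mhop[n=4]
Obs: 1757-04-06
Act: chron.monthend[]
Obs: 1757-04-30
Act: jar.bind[k=jifli; v=-676]
Obs: nil
Act: jar.bind[k=flislu; v=pinist]
Obs: nil


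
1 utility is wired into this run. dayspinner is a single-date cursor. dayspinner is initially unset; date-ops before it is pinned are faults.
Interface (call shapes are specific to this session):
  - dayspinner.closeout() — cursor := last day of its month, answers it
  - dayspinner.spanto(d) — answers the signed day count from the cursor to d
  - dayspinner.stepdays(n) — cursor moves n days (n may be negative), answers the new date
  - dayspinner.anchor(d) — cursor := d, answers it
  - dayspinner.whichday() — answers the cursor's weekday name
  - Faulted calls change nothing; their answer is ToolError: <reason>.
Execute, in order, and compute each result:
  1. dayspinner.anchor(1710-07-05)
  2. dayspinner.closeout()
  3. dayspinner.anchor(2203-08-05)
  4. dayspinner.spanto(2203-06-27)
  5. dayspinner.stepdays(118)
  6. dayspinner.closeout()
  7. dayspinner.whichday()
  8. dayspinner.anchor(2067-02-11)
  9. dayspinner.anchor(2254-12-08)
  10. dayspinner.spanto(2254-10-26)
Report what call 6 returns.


Answer: 2203-12-31

Derivation:
! anchor(d=1710-07-05) => 1710-07-05
! closeout() => 1710-07-31
! anchor(d=2203-08-05) => 2203-08-05
! spanto(d=2203-06-27) => -39
! stepdays(n=118) => 2203-12-01
! closeout() => 2203-12-31
! whichday() => Saturday
! anchor(d=2067-02-11) => 2067-02-11
! anchor(d=2254-12-08) => 2254-12-08
! spanto(d=2254-10-26) => -43


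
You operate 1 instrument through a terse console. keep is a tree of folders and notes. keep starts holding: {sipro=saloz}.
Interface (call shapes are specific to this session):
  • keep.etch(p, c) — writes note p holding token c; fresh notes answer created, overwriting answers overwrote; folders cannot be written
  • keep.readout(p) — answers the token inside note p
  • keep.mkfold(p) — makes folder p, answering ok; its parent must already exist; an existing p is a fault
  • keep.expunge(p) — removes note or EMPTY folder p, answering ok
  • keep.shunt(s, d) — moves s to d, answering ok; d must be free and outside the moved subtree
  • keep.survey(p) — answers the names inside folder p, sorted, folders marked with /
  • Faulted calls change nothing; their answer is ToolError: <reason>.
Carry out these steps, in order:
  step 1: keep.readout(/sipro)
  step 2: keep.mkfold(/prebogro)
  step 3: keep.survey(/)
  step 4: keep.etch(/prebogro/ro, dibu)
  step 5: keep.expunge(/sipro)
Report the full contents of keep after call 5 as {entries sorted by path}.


Answer: {prebogro/, prebogro/ro=dibu}

Derivation:
CALL keep.readout[p=/sipro]
RET  saloz
CALL keep.mkfold[p=/prebogro]
RET  ok
CALL keep.survey[p=/]
RET  [prebogro/, sipro]
CALL keep.etch[p=/prebogro/ro; c=dibu]
RET  created
CALL keep.expunge[p=/sipro]
RET  ok


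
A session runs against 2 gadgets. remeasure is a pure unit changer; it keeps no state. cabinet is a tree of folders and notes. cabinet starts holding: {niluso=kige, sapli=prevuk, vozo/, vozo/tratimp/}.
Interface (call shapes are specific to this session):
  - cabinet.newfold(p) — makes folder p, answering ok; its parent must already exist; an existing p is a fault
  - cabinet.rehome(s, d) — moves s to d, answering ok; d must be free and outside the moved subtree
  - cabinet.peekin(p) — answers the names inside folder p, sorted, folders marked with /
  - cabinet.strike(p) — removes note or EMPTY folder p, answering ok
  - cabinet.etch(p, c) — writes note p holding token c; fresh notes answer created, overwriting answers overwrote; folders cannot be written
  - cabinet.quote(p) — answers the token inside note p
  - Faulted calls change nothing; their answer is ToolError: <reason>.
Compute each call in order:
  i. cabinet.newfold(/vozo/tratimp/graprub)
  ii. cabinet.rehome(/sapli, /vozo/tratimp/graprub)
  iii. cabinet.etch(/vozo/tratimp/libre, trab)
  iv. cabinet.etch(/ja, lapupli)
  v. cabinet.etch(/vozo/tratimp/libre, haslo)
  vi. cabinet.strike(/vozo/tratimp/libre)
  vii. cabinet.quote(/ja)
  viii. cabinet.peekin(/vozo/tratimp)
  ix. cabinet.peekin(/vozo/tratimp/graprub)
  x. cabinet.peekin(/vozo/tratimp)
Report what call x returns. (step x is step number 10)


→ cabinet.newfold(p→/vozo/tratimp/graprub)
← ok
→ cabinet.rehome(s→/sapli, d→/vozo/tratimp/graprub)
← ToolError: exists
→ cabinet.etch(p→/vozo/tratimp/libre, c→trab)
← created
→ cabinet.etch(p→/ja, c→lapupli)
← created
→ cabinet.etch(p→/vozo/tratimp/libre, c→haslo)
← overwrote
→ cabinet.strike(p→/vozo/tratimp/libre)
← ok
→ cabinet.quote(p→/ja)
← lapupli
→ cabinet.peekin(p→/vozo/tratimp)
← [graprub/]
→ cabinet.peekin(p→/vozo/tratimp/graprub)
← []
→ cabinet.peekin(p→/vozo/tratimp)
← [graprub/]

Answer: [graprub/]


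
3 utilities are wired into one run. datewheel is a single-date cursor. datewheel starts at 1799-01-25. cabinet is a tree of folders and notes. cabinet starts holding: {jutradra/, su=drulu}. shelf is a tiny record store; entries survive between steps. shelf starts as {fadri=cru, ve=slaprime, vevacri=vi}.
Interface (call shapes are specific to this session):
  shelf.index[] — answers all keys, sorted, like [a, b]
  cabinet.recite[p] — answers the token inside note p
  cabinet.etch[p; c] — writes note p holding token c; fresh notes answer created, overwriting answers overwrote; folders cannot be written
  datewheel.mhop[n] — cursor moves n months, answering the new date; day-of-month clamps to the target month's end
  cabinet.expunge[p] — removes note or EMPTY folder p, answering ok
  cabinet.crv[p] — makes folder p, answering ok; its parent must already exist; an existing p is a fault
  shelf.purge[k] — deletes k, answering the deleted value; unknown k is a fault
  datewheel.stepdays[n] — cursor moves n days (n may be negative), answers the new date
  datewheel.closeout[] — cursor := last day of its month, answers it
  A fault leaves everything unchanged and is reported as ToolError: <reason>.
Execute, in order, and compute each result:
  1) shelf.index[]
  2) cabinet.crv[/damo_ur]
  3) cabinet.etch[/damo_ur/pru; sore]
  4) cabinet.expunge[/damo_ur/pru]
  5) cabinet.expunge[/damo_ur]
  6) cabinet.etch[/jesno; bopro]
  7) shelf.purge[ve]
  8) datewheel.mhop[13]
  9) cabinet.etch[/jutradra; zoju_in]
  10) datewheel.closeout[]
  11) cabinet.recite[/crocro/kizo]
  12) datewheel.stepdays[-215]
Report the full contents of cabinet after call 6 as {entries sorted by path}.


Do: index[]
See: [fadri, ve, vevacri]
Do: crv[p→/damo_ur]
See: ok
Do: etch[p→/damo_ur/pru; c→sore]
See: created
Do: expunge[p→/damo_ur/pru]
See: ok
Do: expunge[p→/damo_ur]
See: ok
Do: etch[p→/jesno; c→bopro]
See: created
Do: purge[k→ve]
See: slaprime
Do: mhop[n→13]
See: 1800-02-25
Do: etch[p→/jutradra; c→zoju_in]
See: ToolError: is a directory
Do: closeout[]
See: 1800-02-28
Do: recite[p→/crocro/kizo]
See: ToolError: not found
Do: stepdays[n→-215]
See: 1799-07-28

Answer: {jesno=bopro, jutradra/, su=drulu}


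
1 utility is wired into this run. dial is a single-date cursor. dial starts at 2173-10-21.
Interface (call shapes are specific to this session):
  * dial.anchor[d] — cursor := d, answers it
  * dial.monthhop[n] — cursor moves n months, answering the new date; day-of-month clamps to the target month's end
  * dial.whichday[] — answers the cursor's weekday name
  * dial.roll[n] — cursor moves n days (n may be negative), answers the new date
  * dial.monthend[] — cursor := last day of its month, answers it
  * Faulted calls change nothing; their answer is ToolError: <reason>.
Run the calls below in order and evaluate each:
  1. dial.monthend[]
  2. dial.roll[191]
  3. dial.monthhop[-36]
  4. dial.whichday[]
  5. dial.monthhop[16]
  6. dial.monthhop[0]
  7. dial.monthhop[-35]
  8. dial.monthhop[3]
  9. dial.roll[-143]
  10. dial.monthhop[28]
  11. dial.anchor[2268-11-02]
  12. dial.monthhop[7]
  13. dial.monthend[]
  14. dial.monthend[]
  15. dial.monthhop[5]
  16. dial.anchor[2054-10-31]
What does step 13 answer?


! dial.monthend() -> 2173-10-31
! dial.roll(191) -> 2174-05-10
! dial.monthhop(-36) -> 2171-05-10
! dial.whichday() -> Friday
! dial.monthhop(16) -> 2172-09-10
! dial.monthhop(0) -> 2172-09-10
! dial.monthhop(-35) -> 2169-10-10
! dial.monthhop(3) -> 2170-01-10
! dial.roll(-143) -> 2169-08-20
! dial.monthhop(28) -> 2171-12-20
! dial.anchor(2268-11-02) -> 2268-11-02
! dial.monthhop(7) -> 2269-06-02
! dial.monthend() -> 2269-06-30
! dial.monthend() -> 2269-06-30
! dial.monthhop(5) -> 2269-11-30
! dial.anchor(2054-10-31) -> 2054-10-31

Answer: 2269-06-30


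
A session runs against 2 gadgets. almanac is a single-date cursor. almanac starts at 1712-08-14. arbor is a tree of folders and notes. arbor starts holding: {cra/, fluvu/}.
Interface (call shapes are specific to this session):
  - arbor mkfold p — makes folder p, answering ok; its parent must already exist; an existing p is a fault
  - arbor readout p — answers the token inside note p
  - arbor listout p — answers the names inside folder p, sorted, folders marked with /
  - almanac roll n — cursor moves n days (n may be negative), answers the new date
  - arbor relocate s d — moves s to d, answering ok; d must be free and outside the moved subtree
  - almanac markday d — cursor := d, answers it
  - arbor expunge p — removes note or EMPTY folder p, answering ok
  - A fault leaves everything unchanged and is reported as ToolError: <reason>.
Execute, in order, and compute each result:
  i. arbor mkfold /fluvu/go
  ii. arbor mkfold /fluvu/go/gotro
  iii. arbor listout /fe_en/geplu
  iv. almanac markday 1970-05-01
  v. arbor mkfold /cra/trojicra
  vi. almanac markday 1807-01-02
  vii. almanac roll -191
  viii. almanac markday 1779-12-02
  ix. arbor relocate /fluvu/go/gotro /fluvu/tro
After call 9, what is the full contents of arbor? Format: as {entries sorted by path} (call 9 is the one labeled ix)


Answer: {cra/, cra/trojicra/, fluvu/, fluvu/go/, fluvu/tro/}

Derivation:
Next I call arbor mkfold passing p: /fluvu/go, → ok.
I try arbor mkfold passing p: /fluvu/go/gotro, which returns ok.
I try arbor listout passing p: /fe_en/geplu, and see ToolError: not found.
Then almanac markday passing d: 1970-05-01, — result: 1970-05-01.
Calling arbor mkfold passing p: /cra/trojicra: ok.
Now I run almanac markday passing d: 1807-01-02, and see 1807-01-02.
Then almanac roll passing n: -191: 1806-06-25.
I run almanac markday passing d: 1779-12-02, → 1779-12-02.
Calling arbor relocate passing s: /fluvu/go/gotro, d: /fluvu/tro, and observe ok.


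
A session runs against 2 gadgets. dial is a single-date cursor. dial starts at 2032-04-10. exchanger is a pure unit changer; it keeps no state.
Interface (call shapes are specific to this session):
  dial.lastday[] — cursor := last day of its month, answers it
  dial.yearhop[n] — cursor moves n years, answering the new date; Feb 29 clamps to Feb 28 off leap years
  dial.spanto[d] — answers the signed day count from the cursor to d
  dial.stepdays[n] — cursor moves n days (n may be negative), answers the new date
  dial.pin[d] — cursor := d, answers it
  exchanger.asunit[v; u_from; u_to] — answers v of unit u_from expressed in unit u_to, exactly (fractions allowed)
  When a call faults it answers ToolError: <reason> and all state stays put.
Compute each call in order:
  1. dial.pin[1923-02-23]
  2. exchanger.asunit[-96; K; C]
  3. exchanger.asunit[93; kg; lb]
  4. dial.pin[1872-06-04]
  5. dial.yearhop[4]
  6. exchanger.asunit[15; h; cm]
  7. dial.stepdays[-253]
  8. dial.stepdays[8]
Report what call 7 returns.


% dial.pin d='1923-02-23'
:: 1923-02-23
% exchanger.asunit v='-96' u_from='K' u_to='C'
:: -7383/20
% exchanger.asunit v='93' u_from='kg' u_to='lb'
:: 9300000000/45359237
% dial.pin d='1872-06-04'
:: 1872-06-04
% dial.yearhop n='4'
:: 1876-06-04
% exchanger.asunit v='15' u_from='h' u_to='cm'
:: ToolError: incompatible units
% dial.stepdays n='-253'
:: 1875-09-25
% dial.stepdays n='8'
:: 1875-10-03

Answer: 1875-09-25


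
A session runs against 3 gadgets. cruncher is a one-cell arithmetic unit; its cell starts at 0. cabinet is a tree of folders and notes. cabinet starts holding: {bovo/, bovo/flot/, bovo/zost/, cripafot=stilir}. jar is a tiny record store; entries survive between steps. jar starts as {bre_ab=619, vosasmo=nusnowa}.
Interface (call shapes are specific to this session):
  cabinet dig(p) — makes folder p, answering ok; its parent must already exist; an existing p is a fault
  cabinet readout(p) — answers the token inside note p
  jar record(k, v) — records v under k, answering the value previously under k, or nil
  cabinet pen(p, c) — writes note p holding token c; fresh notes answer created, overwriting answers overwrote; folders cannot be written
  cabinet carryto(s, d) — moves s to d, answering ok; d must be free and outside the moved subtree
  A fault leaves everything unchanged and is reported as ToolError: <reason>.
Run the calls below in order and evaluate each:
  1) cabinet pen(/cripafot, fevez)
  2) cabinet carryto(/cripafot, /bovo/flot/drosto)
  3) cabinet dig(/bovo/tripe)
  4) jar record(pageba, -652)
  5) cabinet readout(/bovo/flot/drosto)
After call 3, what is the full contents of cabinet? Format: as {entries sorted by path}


Answer: {bovo/, bovo/flot/, bovo/flot/drosto=fevez, bovo/tripe/, bovo/zost/}

Derivation:
% cabinet pen p→/cripafot c→fevez
= overwrote
% cabinet carryto s→/cripafot d→/bovo/flot/drosto
= ok
% cabinet dig p→/bovo/tripe
= ok
% jar record k→pageba v→-652
= nil
% cabinet readout p→/bovo/flot/drosto
= fevez


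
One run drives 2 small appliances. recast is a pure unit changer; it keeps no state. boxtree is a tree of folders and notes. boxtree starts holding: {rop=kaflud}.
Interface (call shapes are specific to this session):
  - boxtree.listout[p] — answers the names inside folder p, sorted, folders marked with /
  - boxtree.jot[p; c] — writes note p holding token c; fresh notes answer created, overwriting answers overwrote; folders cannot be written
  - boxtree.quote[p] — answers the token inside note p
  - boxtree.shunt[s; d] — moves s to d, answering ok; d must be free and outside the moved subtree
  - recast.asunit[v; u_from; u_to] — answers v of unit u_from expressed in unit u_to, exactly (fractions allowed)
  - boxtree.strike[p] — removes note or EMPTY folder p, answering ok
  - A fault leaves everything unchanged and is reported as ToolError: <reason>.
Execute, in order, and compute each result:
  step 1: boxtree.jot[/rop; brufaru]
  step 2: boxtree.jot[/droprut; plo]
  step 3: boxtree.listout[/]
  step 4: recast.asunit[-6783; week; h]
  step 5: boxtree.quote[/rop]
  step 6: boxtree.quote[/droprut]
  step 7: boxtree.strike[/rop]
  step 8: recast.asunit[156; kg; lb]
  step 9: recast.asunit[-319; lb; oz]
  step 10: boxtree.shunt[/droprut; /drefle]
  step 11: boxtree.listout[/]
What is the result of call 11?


Answer: [drefle]

Derivation:
% boxtree.jot p=/rop c=brufaru
  overwrote
% boxtree.jot p=/droprut c=plo
  created
% boxtree.listout p=/
  [droprut, rop]
% recast.asunit v=-6783 u_from=week u_to=h
  -1139544
% boxtree.quote p=/rop
  brufaru
% boxtree.quote p=/droprut
  plo
% boxtree.strike p=/rop
  ok
% recast.asunit v=156 u_from=kg u_to=lb
  15600000000/45359237
% recast.asunit v=-319 u_from=lb u_to=oz
  -5104
% boxtree.shunt s=/droprut d=/drefle
  ok
% boxtree.listout p=/
  [drefle]


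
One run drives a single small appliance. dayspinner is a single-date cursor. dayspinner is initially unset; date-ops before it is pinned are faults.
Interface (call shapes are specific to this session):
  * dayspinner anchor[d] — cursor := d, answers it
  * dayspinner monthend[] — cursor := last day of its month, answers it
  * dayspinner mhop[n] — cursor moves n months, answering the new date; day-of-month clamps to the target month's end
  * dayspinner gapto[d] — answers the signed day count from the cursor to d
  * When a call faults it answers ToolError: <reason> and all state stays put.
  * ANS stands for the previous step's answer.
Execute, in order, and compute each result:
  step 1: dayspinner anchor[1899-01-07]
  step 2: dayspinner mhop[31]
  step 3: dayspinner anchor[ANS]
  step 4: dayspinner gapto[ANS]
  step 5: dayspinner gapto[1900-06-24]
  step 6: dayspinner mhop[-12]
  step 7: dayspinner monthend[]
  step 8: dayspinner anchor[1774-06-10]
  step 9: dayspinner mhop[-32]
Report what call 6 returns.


Answer: 1900-08-07

Derivation:
% dayspinner anchor(d: 1899-01-07) ~> 1899-01-07
% dayspinner mhop(n: 31) ~> 1901-08-07
% dayspinner anchor(d: ANS) ~> 1901-08-07
% dayspinner gapto(d: ANS) ~> 0
% dayspinner gapto(d: 1900-06-24) ~> -409
% dayspinner mhop(n: -12) ~> 1900-08-07
% dayspinner monthend() ~> 1900-08-31
% dayspinner anchor(d: 1774-06-10) ~> 1774-06-10
% dayspinner mhop(n: -32) ~> 1771-10-10


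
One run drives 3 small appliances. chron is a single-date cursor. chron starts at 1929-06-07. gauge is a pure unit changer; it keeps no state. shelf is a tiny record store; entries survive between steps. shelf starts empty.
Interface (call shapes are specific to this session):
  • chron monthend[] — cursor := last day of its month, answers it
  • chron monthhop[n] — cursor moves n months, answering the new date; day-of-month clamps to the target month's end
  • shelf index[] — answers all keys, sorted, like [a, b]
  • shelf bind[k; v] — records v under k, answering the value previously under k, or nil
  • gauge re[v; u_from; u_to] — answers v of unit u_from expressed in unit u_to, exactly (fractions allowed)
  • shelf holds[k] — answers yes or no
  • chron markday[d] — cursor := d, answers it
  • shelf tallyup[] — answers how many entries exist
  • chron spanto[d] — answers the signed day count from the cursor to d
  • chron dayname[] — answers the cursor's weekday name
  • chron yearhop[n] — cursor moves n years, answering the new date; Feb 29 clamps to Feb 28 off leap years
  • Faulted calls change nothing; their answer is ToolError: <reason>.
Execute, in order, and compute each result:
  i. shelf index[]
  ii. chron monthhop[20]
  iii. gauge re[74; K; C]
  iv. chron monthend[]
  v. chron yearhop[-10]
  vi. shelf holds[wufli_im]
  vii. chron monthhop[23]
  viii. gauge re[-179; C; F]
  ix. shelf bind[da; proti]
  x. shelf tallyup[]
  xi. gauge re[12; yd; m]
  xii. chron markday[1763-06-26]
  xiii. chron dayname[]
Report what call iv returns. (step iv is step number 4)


> shelf index
[out] []
> chron monthhop n→20
[out] 1931-02-07
> gauge re v→74 u_from→K u_to→C
[out] -3983/20
> chron monthend
[out] 1931-02-28
> chron yearhop n→-10
[out] 1921-02-28
> shelf holds k→wufli_im
[out] no
> chron monthhop n→23
[out] 1923-01-28
> gauge re v→-179 u_from→C u_to→F
[out] -1451/5
> shelf bind k→da v→proti
[out] nil
> shelf tallyup
[out] 1
> gauge re v→12 u_from→yd u_to→m
[out] 6858/625
> chron markday d→1763-06-26
[out] 1763-06-26
> chron dayname
[out] Sunday

Answer: 1931-02-28


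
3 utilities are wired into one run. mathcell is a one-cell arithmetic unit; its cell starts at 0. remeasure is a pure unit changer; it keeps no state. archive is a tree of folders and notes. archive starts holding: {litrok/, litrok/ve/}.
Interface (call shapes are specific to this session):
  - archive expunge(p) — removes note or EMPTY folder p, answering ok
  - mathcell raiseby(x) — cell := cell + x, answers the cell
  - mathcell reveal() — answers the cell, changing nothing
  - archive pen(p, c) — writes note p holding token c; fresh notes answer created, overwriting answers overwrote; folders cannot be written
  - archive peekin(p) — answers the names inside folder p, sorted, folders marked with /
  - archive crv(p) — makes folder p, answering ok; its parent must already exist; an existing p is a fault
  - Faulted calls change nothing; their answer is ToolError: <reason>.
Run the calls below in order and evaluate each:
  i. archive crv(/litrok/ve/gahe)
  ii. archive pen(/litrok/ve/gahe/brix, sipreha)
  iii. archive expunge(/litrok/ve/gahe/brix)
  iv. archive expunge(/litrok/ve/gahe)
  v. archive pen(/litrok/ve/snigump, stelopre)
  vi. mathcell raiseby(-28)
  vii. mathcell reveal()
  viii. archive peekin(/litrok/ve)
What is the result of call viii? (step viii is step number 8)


I invoke archive crv passing p='/litrok/ve/gahe': ok.
Next I call archive pen passing p='/litrok/ve/gahe/brix', c='sipreha', giving created.
Using archive expunge passing p='/litrok/ve/gahe/brix', and get ok.
Next I call archive expunge passing p='/litrok/ve/gahe', and observe ok.
Invoking archive pen passing p='/litrok/ve/snigump', c='stelopre', giving created.
Calling mathcell raiseby passing x='-28', and get -28.
I try mathcell reveal, — result: -28.
Then archive peekin passing p='/litrok/ve', — result: [snigump].

Answer: [snigump]


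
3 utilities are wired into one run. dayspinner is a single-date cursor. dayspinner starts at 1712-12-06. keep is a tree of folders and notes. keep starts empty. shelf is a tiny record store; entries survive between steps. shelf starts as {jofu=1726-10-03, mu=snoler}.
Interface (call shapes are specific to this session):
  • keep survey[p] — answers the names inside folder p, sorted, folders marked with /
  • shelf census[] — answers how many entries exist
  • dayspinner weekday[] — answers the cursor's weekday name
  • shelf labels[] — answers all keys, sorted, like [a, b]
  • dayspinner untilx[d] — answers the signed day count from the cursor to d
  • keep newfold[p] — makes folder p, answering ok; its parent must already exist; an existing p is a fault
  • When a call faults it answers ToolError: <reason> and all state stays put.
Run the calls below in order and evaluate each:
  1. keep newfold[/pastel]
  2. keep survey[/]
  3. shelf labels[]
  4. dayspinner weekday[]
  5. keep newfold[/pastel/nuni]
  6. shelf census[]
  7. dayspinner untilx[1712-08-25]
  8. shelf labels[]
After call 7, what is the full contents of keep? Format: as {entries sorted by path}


! 1. keep newfold(p→/pastel) => ok
! 2. keep survey(p→/) => [pastel/]
! 3. shelf labels() => [jofu, mu]
! 4. dayspinner weekday() => Tuesday
! 5. keep newfold(p→/pastel/nuni) => ok
! 6. shelf census() => 2
! 7. dayspinner untilx(d→1712-08-25) => -103
! 8. shelf labels() => [jofu, mu]

Answer: {pastel/, pastel/nuni/}


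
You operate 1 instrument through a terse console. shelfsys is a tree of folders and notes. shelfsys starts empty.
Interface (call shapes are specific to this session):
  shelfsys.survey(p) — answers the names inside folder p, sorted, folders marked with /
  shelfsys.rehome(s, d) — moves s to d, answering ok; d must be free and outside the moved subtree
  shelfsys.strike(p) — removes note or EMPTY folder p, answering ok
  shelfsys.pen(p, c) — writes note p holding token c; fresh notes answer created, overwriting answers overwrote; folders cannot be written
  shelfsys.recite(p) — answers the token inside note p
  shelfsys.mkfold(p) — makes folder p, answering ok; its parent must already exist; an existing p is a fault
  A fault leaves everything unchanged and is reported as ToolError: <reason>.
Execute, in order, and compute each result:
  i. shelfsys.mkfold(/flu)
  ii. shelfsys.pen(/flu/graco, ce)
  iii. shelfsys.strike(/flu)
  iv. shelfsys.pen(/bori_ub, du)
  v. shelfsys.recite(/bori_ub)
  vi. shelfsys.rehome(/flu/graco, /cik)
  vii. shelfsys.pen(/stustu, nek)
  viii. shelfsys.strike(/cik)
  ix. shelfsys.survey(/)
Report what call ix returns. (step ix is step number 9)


Act: shelfsys.mkfold[p→/flu]
Obs: ok
Act: shelfsys.pen[p→/flu/graco; c→ce]
Obs: created
Act: shelfsys.strike[p→/flu]
Obs: ToolError: not empty
Act: shelfsys.pen[p→/bori_ub; c→du]
Obs: created
Act: shelfsys.recite[p→/bori_ub]
Obs: du
Act: shelfsys.rehome[s→/flu/graco; d→/cik]
Obs: ok
Act: shelfsys.pen[p→/stustu; c→nek]
Obs: created
Act: shelfsys.strike[p→/cik]
Obs: ok
Act: shelfsys.survey[p→/]
Obs: [bori_ub, flu/, stustu]

Answer: [bori_ub, flu/, stustu]


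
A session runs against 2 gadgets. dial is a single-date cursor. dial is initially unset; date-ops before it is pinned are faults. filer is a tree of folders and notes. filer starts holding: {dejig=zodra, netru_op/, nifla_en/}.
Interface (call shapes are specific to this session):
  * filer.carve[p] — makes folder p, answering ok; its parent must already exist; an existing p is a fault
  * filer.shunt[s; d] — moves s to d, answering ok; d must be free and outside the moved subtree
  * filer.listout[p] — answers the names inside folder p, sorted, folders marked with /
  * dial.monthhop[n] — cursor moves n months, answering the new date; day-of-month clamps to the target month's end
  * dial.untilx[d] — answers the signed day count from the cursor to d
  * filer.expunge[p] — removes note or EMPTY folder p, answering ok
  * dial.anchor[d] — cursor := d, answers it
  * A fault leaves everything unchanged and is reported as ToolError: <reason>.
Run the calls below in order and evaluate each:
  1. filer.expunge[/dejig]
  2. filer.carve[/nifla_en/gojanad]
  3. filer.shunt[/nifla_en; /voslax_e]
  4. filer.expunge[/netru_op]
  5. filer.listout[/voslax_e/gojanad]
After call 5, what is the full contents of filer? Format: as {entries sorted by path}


Answer: {voslax_e/, voslax_e/gojanad/}

Derivation:
~$ expunge /dejig
  ok
~$ carve /nifla_en/gojanad
  ok
~$ shunt /nifla_en /voslax_e
  ok
~$ expunge /netru_op
  ok
~$ listout /voslax_e/gojanad
  []
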